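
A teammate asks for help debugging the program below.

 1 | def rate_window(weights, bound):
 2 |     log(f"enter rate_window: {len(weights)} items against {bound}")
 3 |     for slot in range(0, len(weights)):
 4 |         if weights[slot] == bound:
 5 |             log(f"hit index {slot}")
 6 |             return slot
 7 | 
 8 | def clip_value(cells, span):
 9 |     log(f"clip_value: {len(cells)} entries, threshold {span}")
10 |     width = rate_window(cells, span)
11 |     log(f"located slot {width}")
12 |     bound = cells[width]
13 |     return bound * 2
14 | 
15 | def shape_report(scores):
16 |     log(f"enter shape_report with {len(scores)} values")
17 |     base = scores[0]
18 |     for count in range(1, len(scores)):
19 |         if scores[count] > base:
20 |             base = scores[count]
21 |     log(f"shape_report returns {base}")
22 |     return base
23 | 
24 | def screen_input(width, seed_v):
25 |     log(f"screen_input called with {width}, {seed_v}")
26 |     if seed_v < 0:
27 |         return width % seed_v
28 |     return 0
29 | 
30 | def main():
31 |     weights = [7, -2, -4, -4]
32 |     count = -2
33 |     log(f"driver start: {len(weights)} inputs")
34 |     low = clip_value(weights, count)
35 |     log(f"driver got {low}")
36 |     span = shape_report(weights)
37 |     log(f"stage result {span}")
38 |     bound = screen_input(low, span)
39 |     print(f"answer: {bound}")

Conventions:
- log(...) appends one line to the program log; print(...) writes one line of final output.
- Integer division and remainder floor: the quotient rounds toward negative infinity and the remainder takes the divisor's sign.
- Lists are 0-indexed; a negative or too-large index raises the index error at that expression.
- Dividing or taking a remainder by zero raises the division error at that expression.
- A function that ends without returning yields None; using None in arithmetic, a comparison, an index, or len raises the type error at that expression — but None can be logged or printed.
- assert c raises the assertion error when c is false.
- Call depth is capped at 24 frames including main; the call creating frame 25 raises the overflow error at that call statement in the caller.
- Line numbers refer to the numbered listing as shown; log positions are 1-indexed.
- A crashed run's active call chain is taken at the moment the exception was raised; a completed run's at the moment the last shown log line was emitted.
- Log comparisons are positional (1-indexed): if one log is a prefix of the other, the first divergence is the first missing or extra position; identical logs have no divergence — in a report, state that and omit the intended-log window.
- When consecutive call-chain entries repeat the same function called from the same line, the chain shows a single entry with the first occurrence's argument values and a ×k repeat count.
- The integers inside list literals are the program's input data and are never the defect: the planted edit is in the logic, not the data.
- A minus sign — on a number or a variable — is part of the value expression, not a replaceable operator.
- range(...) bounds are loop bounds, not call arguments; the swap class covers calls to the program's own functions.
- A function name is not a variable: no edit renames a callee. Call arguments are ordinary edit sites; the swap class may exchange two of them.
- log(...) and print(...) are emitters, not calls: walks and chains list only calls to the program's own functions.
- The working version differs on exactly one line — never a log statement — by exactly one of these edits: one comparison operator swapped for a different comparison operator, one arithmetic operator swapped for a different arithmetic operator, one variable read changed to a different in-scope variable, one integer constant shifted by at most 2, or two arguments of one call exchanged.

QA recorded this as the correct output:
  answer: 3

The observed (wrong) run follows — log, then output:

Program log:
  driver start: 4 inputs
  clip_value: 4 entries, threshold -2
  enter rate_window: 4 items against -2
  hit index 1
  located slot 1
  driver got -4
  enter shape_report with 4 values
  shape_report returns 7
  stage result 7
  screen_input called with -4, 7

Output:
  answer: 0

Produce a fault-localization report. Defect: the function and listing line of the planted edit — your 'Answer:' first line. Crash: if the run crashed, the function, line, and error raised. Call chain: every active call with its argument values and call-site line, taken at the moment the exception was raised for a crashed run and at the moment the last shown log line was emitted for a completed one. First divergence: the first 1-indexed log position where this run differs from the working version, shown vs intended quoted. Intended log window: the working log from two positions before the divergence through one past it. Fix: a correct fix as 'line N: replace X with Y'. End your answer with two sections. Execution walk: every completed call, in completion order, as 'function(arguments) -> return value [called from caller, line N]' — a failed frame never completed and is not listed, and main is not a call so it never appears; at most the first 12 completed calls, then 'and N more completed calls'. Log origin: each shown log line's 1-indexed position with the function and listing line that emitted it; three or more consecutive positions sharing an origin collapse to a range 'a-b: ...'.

Answer: the defect is in screen_input at line 26.
Key observation: Every logged value matches the working version; the printed result is what differs.
Call chain: main -> screen_input(-4, 7) (called at line 38).
First divergence: none — the logs agree in full.
Execution walk:
  rate_window([7, -2, -4, -4], -2) -> 1  [called from clip_value, line 10]
  clip_value([7, -2, -4, -4], -2) -> -4  [called from main, line 34]
  shape_report([7, -2, -4, -4]) -> 7  [called from main, line 36]
  screen_input(-4, 7) -> 0  [called from main, line 38]
Log line origins:
  1 — main, line 33
  2 — clip_value, line 9
  3 — rate_window, line 2
  4 — rate_window, line 5
  5 — clip_value, line 11
  6 — main, line 35
  7 — shape_report, line 16
  8 — shape_report, line 21
  9 — main, line 37
  10 — screen_input, line 25
A correct fix: line 26: replace `<` with `!=`.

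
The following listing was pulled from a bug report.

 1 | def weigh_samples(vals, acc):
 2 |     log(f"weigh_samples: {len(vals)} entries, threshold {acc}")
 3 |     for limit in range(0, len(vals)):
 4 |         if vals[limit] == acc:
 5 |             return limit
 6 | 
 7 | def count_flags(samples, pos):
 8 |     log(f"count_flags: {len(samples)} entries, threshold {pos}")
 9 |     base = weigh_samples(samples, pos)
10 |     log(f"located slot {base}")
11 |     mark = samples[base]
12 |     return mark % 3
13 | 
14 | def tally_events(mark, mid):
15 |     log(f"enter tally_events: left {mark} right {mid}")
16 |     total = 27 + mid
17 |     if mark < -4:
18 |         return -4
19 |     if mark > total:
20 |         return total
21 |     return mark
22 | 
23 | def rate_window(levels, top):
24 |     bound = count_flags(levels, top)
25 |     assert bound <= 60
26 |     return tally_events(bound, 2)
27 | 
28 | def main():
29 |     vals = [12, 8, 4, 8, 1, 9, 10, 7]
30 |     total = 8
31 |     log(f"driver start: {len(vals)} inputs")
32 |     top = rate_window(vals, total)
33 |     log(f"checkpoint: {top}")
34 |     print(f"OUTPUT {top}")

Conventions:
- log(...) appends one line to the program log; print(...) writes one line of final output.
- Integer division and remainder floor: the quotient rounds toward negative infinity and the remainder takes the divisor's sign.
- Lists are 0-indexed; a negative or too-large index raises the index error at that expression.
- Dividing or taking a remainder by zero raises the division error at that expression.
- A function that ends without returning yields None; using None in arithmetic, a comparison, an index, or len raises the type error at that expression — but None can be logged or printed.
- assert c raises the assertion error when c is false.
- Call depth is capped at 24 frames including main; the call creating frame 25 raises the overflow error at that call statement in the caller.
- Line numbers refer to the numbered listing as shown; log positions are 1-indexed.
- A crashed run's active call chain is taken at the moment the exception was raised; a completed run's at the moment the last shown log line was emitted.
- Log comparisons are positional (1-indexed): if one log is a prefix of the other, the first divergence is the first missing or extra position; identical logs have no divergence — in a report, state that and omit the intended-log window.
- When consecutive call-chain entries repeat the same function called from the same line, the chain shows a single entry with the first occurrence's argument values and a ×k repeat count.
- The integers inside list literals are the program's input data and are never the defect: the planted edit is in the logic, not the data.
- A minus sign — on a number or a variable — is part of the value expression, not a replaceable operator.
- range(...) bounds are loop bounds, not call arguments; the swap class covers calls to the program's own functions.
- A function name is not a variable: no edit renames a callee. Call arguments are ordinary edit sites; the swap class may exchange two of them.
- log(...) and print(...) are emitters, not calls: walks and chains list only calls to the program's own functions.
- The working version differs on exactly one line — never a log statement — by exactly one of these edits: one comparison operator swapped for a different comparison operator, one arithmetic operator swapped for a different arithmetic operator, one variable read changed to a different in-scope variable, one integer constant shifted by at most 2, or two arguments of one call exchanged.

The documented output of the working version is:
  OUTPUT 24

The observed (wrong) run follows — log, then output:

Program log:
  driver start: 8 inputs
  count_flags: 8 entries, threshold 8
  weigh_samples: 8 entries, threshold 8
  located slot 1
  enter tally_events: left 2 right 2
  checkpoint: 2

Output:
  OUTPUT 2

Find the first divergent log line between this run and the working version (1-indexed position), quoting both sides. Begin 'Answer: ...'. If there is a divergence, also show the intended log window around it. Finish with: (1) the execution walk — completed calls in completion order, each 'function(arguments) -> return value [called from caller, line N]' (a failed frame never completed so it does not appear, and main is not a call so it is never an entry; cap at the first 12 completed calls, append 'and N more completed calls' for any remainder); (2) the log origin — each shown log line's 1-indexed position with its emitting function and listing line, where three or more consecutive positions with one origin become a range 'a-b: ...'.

Answer: position 5 — the shown line 'enter tally_events: left 2 right 2' should read 'enter tally_events: left 24 right 2'.
Intended log window:
  3: weigh_samples: 8 entries, threshold 8
  4: located slot 1
  5: enter tally_events: left 24 right 2
  6: checkpoint: 24
Execution walk:
  weigh_samples([12, 8, 4, 8, 1, 9, 10, 7], 8) -> 1  [called from count_flags, line 9]
  count_flags([12, 8, 4, 8, 1, 9, 10, 7], 8) -> 2  [called from rate_window, line 24]
  tally_events(2, 2) -> 2  [called from rate_window, line 26]
  rate_window([12, 8, 4, 8, 1, 9, 10, 7], 8) -> 2  [called from main, line 32]
Log line origins:
  1 — main, line 31
  2 — count_flags, line 8
  3 — weigh_samples, line 2
  4 — count_flags, line 10
  5 — tally_events, line 15
  6 — main, line 33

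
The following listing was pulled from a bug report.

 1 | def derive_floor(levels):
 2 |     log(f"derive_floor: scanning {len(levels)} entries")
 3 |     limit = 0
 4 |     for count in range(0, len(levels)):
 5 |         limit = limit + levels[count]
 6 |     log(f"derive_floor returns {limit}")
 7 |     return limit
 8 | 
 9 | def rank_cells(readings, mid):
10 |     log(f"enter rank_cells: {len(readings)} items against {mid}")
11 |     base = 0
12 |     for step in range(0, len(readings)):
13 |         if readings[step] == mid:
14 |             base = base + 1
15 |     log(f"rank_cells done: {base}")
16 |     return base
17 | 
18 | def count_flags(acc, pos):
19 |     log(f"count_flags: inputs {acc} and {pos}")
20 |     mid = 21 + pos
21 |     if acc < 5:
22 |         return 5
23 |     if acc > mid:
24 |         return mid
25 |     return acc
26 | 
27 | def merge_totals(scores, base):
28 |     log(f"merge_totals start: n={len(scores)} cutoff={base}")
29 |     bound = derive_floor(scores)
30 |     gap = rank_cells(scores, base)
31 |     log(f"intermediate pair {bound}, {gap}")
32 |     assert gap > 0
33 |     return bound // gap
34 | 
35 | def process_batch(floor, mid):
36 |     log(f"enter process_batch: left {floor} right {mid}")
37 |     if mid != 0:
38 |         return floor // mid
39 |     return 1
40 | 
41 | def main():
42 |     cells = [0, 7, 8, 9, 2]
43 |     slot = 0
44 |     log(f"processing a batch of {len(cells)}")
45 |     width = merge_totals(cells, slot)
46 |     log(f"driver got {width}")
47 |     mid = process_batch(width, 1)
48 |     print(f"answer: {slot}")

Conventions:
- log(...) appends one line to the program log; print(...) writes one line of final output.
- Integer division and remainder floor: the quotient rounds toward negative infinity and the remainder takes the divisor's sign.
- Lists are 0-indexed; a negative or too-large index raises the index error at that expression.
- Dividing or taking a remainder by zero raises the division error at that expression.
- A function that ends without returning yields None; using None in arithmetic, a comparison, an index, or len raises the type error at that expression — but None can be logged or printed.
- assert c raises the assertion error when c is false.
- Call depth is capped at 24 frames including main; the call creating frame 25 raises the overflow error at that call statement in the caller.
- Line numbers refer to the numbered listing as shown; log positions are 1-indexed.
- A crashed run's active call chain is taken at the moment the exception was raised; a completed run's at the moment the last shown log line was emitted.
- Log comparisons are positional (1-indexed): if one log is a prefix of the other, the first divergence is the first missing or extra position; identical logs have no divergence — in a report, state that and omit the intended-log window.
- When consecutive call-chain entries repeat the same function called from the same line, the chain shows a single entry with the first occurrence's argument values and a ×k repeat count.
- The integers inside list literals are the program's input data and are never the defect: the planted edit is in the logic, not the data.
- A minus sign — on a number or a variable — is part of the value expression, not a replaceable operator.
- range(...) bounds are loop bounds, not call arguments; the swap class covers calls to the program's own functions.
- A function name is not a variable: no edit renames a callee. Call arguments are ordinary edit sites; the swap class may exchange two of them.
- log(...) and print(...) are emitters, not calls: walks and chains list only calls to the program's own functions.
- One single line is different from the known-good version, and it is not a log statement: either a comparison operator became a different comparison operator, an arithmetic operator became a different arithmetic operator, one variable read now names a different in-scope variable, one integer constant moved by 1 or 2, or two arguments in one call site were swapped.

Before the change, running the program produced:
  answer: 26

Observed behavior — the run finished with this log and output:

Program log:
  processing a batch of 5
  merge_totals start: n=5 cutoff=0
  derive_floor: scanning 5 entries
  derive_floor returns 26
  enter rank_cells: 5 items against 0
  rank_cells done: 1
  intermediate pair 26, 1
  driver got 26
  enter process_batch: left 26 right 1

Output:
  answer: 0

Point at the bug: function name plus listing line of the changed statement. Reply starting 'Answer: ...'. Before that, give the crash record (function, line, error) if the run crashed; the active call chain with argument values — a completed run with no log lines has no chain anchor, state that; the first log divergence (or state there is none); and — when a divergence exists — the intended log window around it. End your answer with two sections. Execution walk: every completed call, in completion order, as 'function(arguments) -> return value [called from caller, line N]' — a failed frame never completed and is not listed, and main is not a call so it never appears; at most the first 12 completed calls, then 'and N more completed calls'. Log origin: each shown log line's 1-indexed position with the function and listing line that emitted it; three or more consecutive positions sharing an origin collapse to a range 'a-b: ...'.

Answer: the defect is in main at line 48.
Key observation: Log streams are identical — the defect surfaces only in the printed output.
Call chain: main -> process_batch(26, 1) (called at line 47).
First divergence: none (the log streams are identical).
Execution walk:
  derive_floor([0, 7, 8, 9, 2]) -> 26  [called from merge_totals, line 29]
  rank_cells([0, 7, 8, 9, 2], 0) -> 1  [called from merge_totals, line 30]
  merge_totals([0, 7, 8, 9, 2], 0) -> 26  [called from main, line 45]
  process_batch(26, 1) -> 26  [called from main, line 47]
Log line origins:
  1: from main, line 44
  2: from merge_totals, line 28
  3: from derive_floor, line 2
  4: from derive_floor, line 6
  5: from rank_cells, line 10
  6: from rank_cells, line 15
  7: from merge_totals, line 31
  8: from main, line 46
  9: from process_batch, line 36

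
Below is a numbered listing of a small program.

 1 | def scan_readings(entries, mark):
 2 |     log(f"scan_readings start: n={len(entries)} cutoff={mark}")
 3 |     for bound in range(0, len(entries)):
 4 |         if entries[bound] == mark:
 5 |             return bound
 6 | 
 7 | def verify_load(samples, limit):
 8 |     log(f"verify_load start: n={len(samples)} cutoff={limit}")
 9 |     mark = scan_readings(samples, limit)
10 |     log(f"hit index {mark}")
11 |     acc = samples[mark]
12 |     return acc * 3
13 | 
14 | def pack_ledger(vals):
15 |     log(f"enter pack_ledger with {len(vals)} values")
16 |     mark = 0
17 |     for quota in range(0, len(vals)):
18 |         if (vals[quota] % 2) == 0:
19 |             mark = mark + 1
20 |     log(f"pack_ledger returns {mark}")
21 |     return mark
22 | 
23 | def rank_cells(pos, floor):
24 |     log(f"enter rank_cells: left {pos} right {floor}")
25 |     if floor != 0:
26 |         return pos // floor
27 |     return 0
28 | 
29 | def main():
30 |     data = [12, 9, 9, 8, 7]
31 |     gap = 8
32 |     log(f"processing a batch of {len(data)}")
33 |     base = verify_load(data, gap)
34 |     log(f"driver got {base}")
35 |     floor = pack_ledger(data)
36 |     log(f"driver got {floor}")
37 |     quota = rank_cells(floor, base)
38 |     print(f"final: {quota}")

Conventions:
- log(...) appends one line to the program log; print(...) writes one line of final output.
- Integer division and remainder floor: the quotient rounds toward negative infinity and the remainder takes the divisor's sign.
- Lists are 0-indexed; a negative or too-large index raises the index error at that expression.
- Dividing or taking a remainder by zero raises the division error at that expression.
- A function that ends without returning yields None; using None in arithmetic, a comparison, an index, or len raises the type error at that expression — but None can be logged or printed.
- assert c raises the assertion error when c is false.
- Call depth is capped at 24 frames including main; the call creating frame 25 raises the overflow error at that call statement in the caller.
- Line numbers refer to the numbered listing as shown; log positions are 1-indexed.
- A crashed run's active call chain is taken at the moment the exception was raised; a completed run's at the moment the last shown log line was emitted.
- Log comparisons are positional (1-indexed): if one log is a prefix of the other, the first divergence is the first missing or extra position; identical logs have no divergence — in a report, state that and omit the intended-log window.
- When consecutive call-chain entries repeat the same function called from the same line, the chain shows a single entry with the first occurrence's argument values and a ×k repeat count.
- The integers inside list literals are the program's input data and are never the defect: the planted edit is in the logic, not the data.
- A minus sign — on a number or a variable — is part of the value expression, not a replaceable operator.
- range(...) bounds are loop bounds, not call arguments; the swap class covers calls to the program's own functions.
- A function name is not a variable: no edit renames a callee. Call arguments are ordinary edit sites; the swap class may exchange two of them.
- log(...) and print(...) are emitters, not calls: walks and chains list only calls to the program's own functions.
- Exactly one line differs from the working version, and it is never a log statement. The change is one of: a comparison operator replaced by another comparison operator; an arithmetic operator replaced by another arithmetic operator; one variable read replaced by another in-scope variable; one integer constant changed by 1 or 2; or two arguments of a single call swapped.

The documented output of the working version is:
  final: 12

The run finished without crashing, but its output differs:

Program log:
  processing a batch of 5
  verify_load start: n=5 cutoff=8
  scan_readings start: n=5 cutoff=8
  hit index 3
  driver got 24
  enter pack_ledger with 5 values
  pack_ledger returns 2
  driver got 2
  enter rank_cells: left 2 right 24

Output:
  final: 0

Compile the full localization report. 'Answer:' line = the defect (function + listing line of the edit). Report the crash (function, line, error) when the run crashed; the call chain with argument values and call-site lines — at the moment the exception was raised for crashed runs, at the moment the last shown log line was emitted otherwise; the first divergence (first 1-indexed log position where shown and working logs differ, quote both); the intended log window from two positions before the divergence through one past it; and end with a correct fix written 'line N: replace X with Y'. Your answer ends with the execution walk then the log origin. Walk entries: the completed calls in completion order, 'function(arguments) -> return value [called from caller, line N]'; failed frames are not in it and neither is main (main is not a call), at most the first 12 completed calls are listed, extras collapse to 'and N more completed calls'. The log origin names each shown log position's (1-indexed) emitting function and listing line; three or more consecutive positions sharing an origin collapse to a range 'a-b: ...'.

Answer: the defect is in main at line 37.
Key observation: Log line 9 is where behavior first shows: 'enter rank_cells: left 2 right 24' appears instead of 'enter rank_cells: left 24 right 2'.
Call chain: main -> rank_cells(2, 24) (called at line 37).
First divergence: position 9 — the shown line 'enter rank_cells: left 2 right 24' should read 'enter rank_cells: left 24 right 2'.
Intended log window:
  7: pack_ledger returns 2
  8: driver got 2
  9: enter rank_cells: left 24 right 2
Execution walk:
  scan_readings([12, 9, 9, 8, 7], 8) -> 3  [called from verify_load, line 9]
  verify_load([12, 9, 9, 8, 7], 8) -> 24  [called from main, line 33]
  pack_ledger([12, 9, 9, 8, 7]) -> 2  [called from main, line 35]
  rank_cells(2, 24) -> 0  [called from main, line 37]
Log line origins:
  1: emitted by main (line 32)
  2: emitted by verify_load (line 8)
  3: emitted by scan_readings (line 2)
  4: emitted by verify_load (line 10)
  5: emitted by main (line 34)
  6: emitted by pack_ledger (line 15)
  7: emitted by pack_ledger (line 20)
  8: emitted by main (line 36)
  9: emitted by rank_cells (line 24)
A correct fix: line 37: replace `rank_cells(floor, base)` with `rank_cells(base, floor)`.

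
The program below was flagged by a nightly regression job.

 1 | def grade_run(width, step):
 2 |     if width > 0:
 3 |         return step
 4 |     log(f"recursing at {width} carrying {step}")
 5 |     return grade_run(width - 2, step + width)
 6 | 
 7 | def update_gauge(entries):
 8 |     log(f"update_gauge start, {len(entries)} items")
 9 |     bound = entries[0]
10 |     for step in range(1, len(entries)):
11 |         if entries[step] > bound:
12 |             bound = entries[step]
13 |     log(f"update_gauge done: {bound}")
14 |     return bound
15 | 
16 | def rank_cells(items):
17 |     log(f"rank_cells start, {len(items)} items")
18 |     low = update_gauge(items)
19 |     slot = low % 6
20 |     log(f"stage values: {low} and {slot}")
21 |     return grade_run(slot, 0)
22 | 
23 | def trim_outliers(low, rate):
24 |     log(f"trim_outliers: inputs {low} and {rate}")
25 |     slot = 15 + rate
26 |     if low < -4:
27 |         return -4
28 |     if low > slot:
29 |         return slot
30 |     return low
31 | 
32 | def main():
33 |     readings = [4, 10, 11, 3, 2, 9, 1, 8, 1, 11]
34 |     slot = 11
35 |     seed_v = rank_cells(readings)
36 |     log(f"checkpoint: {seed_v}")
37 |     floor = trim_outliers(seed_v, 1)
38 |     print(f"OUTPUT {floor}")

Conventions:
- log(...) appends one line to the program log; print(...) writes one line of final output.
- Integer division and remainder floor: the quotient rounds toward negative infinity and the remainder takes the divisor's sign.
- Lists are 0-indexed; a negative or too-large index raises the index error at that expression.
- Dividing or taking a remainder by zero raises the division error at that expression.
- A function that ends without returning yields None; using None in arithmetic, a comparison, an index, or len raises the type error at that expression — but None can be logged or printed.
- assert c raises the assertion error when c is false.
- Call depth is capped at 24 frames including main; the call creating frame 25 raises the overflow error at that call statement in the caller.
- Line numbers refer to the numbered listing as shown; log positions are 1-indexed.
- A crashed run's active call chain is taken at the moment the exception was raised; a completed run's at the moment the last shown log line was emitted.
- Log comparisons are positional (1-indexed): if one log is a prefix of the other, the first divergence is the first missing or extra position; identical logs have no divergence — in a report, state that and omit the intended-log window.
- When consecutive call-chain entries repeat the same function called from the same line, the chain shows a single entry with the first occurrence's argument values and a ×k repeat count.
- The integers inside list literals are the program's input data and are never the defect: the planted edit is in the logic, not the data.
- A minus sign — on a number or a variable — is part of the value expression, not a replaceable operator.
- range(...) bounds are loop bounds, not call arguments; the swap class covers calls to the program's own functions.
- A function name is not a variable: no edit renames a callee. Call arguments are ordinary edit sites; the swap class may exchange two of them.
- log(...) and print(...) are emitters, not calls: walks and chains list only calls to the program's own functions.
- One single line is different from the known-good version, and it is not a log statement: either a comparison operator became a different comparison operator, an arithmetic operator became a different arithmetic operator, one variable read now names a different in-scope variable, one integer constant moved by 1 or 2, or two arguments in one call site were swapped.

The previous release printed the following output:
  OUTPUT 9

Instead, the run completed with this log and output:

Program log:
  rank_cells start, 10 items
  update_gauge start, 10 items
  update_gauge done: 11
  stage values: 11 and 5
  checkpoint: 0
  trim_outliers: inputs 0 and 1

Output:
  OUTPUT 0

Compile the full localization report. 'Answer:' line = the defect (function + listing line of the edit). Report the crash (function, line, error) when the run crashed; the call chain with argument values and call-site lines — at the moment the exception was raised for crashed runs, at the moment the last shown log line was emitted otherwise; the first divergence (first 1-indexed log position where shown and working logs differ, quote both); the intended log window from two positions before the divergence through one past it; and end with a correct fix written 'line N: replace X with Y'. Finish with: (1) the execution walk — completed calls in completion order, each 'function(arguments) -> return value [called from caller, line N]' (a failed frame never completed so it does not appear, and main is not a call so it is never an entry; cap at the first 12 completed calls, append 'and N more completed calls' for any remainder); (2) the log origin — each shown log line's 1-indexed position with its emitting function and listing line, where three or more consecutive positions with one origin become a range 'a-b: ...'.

Answer: the defect is in grade_run at line 2.
The tell: Log line 5 is where behavior first shows: 'checkpoint: 0' appears instead of 'recursing at 5 carrying 0'.
Call chain: main -> trim_outliers(0, 1) (called at line 37).
First divergence: at position 5 the run shows 'checkpoint: 0' where the working version logs 'recursing at 5 carrying 0'.
Intended log window:
  3: update_gauge done: 11
  4: stage values: 11 and 5
  5: recursing at 5 carrying 0
  6: recursing at 3 carrying 5
Execution walk:
  update_gauge([4, 10, 11, 3, 2, 9, 1, 8, 1, 11]) -> 11  [called from rank_cells, line 18]
  grade_run(5, 0) -> 0  [called from rank_cells, line 21]
  rank_cells([4, 10, 11, 3, 2, 9, 1, 8, 1, 11]) -> 0  [called from main, line 35]
  trim_outliers(0, 1) -> 0  [called from main, line 37]
Log line origins:
  1 — rank_cells, line 17
  2 — update_gauge, line 8
  3 — update_gauge, line 13
  4 — rank_cells, line 20
  5 — main, line 36
  6 — trim_outliers, line 24
A correct fix: line 2: replace `>` with `<=`.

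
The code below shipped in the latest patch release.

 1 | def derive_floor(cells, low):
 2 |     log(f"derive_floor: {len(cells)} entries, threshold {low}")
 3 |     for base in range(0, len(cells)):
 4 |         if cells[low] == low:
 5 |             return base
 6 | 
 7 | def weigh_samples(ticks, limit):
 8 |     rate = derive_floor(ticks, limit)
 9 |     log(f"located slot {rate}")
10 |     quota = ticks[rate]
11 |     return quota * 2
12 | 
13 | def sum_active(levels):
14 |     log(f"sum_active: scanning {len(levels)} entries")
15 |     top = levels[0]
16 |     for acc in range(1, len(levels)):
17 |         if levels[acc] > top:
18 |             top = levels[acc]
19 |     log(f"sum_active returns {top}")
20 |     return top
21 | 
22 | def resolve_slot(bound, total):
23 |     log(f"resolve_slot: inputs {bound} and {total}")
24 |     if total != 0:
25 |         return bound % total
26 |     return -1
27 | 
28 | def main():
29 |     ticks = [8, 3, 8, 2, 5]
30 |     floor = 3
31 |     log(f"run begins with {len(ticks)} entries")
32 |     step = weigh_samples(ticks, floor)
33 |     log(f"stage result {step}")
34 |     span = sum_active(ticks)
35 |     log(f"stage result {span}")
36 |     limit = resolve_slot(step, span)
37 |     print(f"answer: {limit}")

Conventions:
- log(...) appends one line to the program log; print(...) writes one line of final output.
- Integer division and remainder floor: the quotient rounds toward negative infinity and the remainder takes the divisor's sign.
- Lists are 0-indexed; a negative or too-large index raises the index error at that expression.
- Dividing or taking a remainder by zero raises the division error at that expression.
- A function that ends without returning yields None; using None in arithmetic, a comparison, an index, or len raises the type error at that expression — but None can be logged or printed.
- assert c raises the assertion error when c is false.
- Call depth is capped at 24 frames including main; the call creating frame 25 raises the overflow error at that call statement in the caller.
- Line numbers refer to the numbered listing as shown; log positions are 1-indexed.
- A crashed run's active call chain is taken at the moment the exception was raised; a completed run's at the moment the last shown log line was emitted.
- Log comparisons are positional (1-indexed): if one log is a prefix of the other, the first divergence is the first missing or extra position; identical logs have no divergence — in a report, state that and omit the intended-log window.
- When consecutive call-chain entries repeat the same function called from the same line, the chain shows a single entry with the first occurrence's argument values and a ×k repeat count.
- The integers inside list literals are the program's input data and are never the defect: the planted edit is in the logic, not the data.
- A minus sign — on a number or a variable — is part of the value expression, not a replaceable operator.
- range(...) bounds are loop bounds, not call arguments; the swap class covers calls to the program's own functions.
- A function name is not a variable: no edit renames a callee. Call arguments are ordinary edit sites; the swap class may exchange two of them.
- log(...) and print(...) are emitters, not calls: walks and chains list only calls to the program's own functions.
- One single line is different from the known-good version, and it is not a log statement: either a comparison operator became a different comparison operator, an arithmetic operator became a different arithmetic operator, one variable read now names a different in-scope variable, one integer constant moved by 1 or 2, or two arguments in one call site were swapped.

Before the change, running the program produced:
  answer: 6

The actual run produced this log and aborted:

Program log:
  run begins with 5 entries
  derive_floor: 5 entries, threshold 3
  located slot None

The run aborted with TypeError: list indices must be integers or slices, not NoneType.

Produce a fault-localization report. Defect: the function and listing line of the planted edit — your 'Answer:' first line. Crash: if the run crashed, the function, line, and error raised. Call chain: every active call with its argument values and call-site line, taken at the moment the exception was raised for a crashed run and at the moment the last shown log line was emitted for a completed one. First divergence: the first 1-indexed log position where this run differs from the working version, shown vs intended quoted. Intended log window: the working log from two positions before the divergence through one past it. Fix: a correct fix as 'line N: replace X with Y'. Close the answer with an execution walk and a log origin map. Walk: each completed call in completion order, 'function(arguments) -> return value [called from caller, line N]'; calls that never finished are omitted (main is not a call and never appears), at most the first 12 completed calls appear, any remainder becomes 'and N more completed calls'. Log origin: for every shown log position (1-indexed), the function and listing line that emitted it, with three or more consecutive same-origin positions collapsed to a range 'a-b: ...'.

Answer: the defect is in derive_floor at line 4.
The tell: The earliest visible damage is log position 3 — 'located slot None' rather than the intended 'located slot 1'.
Crash: weigh_samples, line 10, TypeError.
Call chain: main -> weigh_samples([8, 3, 8, 2, 5], 3) (called at line 32).
First divergence: at position 3 the run shows 'located slot None' where the working version logs 'located slot 1'.
Intended log window:
  1: run begins with 5 entries
  2: derive_floor: 5 entries, threshold 3
  3: located slot 1
  4: stage result 6
Execution walk:
  derive_floor([8, 3, 8, 2, 5], 3) -> None  [called from weigh_samples, line 8]
Log line origins:
  1: emitted by main (line 31)
  2: emitted by derive_floor (line 2)
  3: emitted by weigh_samples (line 9)
A correct fix: line 4: replace `cells[low]` with `cells[base]`.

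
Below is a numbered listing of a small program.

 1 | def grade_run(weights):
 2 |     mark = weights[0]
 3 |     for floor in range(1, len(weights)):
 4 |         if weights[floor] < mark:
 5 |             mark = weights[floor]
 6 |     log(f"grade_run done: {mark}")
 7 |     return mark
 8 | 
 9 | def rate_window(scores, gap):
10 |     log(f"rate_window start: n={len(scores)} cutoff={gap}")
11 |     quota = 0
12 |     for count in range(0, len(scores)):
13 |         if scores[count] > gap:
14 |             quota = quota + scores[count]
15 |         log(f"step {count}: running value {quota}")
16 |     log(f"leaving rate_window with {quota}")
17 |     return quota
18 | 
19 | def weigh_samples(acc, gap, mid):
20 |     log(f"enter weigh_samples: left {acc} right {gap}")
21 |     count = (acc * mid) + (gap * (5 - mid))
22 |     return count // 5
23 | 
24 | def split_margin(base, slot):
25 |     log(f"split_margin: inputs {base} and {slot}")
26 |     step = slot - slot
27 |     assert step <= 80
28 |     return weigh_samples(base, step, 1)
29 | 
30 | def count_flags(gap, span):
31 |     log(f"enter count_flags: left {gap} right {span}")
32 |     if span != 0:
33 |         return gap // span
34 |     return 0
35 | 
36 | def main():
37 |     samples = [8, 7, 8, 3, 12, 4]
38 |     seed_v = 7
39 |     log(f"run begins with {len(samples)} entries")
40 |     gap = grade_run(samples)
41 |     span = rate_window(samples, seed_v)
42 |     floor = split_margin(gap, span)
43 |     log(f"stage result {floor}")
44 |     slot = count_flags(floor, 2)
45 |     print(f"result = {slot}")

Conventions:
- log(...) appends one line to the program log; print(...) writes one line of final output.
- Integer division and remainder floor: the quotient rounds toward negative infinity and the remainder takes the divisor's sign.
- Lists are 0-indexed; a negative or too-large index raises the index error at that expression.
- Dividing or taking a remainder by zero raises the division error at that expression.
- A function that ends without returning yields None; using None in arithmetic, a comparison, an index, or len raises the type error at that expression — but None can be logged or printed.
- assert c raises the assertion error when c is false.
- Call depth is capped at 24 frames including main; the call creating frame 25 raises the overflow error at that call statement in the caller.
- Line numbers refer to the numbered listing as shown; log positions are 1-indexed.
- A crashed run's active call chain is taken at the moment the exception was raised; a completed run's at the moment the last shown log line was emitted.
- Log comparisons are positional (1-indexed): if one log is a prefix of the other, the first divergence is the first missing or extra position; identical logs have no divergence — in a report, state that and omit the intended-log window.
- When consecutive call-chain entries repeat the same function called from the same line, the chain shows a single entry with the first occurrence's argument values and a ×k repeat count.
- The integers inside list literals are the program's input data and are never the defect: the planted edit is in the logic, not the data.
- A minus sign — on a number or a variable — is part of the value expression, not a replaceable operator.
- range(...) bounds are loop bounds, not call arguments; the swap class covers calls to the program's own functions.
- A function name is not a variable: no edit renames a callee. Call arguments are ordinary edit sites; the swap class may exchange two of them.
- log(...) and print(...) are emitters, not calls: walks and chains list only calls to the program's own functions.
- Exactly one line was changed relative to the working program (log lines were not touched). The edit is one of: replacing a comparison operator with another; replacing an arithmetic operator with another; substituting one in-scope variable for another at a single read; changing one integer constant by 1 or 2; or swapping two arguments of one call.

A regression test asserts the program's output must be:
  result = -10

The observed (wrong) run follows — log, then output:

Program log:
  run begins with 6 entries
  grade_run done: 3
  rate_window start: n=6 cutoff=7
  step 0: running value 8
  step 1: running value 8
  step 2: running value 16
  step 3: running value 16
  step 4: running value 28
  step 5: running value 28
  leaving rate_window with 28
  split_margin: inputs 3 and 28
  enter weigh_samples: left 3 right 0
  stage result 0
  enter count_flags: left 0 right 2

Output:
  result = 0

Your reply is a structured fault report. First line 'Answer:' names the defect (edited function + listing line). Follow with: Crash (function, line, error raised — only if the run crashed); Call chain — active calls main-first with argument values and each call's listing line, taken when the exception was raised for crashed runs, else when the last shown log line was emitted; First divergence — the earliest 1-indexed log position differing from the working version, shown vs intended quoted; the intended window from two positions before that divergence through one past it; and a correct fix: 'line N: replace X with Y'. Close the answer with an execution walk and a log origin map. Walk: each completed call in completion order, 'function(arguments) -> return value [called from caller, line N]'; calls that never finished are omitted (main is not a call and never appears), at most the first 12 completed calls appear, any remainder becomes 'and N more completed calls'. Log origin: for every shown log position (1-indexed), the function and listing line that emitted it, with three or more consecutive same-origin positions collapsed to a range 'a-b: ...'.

Answer: the defect is in split_margin at line 26.
Core observation: The earliest visible damage is log position 12 — 'enter weigh_samples: left 3 right 0' rather than the intended 'enter weigh_samples: left 3 right -25'.
Call chain: main -> count_flags(0, 2) (called at line 44).
First divergence: position 12; shown 'enter weigh_samples: left 3 right 0' vs intended 'enter weigh_samples: left 3 right -25'.
Intended log window:
  10: leaving rate_window with 28
  11: split_margin: inputs 3 and 28
  12: enter weigh_samples: left 3 right -25
  13: stage result -20
Execution walk:
  grade_run([8, 7, 8, 3, 12, 4]) -> 3  [called from main, line 40]
  rate_window([8, 7, 8, 3, 12, 4], 7) -> 28  [called from main, line 41]
  weigh_samples(3, 0, 1) -> 0  [called from split_margin, line 28]
  split_margin(3, 28) -> 0  [called from main, line 42]
  count_flags(0, 2) -> 0  [called from main, line 44]
Log origins:
  1 — main, line 39
  2 — grade_run, line 6
  3 — rate_window, line 10
  4-9 — rate_window, line 15
  10 — rate_window, line 16
  11 — split_margin, line 25
  12 — weigh_samples, line 20
  13 — main, line 43
  14 — count_flags, line 31
A correct fix: line 26: replace `slot - slot` with `base - slot`.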